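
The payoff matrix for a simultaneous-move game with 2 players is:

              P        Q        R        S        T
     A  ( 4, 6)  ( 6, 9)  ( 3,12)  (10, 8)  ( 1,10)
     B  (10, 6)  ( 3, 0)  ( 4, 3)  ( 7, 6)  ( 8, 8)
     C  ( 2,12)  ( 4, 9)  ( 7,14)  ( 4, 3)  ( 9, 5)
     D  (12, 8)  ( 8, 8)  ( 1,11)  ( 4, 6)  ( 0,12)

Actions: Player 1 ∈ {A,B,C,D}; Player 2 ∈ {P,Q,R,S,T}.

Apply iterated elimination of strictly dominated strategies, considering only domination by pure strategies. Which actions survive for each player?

P2 drop Q (R beats it: A:12>9 B:3>0 C:14>9 D:11>8)
P2 drop S (T beats it: A:10>8 B:8>6 C:5>3 D:12>6)
P1 drop A (B beats it: P:10>4 R:4>3 T:8>1)
P1→{B,C,D} P2→{P,R,T}

IESDS → P1:{B,C,D} P2:{P,R,T}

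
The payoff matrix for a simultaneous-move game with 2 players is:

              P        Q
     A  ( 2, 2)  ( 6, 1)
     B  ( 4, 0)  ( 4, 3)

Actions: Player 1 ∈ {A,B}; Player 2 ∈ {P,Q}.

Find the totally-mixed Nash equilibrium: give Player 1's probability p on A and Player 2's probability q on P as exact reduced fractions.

P1 mixes 3/4 on A; P2 mixes 1/2 on P

P1 indiff ⇒ q·2+(1-q)·6 = q·4+(1-q)·4 ⇒ q(-2) = (1-q)(-2) ⇒ q = 1/2
P2 indiff ⇒ p·2+(1-p)·0 = p·1+(1-p)·3 ⇒ p(1) = (1-p)(3) ⇒ p = 3/4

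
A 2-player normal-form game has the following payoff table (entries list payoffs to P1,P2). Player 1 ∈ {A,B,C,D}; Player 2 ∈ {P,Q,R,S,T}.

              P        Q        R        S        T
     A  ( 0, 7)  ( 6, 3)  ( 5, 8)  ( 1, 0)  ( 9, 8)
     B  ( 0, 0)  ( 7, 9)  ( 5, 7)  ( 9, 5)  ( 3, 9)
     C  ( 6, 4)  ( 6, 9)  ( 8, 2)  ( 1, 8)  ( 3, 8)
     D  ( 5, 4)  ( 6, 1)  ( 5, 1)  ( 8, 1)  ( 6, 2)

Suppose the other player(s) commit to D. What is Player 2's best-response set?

P2 best: {P}

u_2(P vs D) = 4
u_2(Q vs D) = 1
u_2(R vs D) = 1
u_2(S vs D) = 1
u_2(T vs D) = 2
max payoff 4 at {P}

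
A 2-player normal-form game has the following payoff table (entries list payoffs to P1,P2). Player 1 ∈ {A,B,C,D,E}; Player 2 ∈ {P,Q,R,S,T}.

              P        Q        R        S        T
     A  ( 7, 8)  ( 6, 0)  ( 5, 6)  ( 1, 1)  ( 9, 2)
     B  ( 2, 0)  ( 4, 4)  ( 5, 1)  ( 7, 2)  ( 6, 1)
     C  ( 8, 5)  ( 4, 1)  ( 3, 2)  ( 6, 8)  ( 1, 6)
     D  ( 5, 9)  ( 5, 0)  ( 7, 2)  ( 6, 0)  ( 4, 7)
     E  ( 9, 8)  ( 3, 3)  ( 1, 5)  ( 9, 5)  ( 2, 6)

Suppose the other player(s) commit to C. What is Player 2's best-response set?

u_2(P vs C) = 5
u_2(Q vs C) = 1
u_2(R vs C) = 2
u_2(S vs C) = 8
u_2(T vs C) = 6
max payoff 8 at {S}

argmax u_2 = {S}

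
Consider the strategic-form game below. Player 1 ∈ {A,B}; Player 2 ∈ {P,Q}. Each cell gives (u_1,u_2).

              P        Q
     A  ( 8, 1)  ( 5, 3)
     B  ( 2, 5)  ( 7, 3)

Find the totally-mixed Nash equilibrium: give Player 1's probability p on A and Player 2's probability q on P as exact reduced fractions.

P1 indiff ⇒ q·8+(1-q)·5 = q·2+(1-q)·7 ⇒ q(6) = (1-q)(2) ⇒ q = 1/4
P2 indiff ⇒ p·1+(1-p)·5 = p·3+(1-p)·3 ⇒ p(-2) = (1-p)(-2) ⇒ p = 1/2

(p,q) = (1/2, 1/4)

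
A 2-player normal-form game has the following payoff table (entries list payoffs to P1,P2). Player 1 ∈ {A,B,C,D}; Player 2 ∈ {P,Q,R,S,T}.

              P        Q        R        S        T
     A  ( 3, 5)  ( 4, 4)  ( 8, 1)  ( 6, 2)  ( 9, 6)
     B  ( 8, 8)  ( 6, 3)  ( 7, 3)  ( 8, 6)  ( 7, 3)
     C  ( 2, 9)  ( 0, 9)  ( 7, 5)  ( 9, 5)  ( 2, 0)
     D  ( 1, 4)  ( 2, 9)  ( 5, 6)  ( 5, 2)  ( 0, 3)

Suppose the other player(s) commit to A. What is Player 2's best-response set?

u_2(P vs A) = 5
u_2(Q vs A) = 4
u_2(R vs A) = 1
u_2(S vs A) = 2
u_2(T vs A) = 6
max payoff 6 at {T}

BR_2 = {T}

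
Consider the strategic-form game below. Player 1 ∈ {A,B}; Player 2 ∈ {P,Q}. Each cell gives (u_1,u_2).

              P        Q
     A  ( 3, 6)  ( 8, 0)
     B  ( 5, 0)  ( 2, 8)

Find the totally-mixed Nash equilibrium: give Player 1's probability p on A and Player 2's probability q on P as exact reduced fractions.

P1 mixes 4/7 on A; P2 mixes 3/4 on P

P1 indiff ⇒ q·3+(1-q)·8 = q·5+(1-q)·2 ⇒ q(-2) = (1-q)(-6) ⇒ q = 3/4
P2 indiff ⇒ p·6+(1-p)·0 = p·0+(1-p)·8 ⇒ p(6) = (1-p)(8) ⇒ p = 4/7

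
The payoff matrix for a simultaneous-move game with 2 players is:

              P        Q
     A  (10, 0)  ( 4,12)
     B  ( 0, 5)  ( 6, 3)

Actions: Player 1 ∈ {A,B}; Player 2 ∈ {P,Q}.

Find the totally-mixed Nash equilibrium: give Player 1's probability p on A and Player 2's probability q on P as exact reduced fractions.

P1 indiff ⇒ q·10+(1-q)·4 = q·0+(1-q)·6 ⇒ q(10) = (1-q)(2) ⇒ q = 1/6
P2 indiff ⇒ p·0+(1-p)·5 = p·12+(1-p)·3 ⇒ p(-12) = (1-p)(-2) ⇒ p = 1/7

P1 mixes 1/7 on A; P2 mixes 1/6 on P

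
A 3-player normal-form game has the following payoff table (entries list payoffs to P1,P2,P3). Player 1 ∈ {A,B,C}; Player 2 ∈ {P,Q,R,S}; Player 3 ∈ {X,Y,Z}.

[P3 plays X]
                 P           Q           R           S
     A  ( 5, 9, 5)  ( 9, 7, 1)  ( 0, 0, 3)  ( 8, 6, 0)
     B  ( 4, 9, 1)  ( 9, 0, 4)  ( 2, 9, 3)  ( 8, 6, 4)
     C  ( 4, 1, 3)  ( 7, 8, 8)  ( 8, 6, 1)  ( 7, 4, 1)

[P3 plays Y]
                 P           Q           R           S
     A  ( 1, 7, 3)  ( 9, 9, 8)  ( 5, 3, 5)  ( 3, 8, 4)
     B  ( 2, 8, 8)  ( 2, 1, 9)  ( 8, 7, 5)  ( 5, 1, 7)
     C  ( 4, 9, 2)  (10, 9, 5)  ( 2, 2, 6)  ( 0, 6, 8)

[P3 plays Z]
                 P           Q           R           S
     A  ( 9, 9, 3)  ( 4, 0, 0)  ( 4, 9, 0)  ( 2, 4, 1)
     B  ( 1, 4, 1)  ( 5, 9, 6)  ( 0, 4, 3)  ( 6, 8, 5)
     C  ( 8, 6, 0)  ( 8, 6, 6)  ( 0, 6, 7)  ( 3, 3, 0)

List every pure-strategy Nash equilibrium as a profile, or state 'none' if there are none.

Nash profiles: (A,P,X)

(A,P,X): NE
(A,P,Y): not NE [P1→C gives 4>1; P2→Q gives 9>7; P3→X gives 5>3]
(A,P,Z): not NE [P3→X gives 5>3]
(A,Q,X): not NE [P2→P gives 9>7; P3→Y gives 8>1]
(A,Q,Y): not NE [P1→C gives 10>9]
(A,Q,Z): not NE [P1→C gives 8>4; P2→R gives 9>0; P3→Y gives 8>0]
(A,R,X): not NE [P1→C gives 8>0; P2→P gives 9>0; P3→Y gives 5>3]
(A,R,Y): not NE [P1→B gives 8>5; P2→Q gives 9>3]
(A,R,Z): not NE [P3→Y gives 5>0]
(A,S,X): not NE [P2→P gives 9>6; P3→Y gives 4>0]
(A,S,Y): not NE [P1→B gives 5>3; P2→Q gives 9>8]
(A,S,Z): not NE [P1→B gives 6>2; P2→R gives 9>4; P3→Y gives 4>1]
(B,P,X): not NE [P1→A gives 5>4; P3→Y gives 8>1]
(B,P,Y): not NE [P1→C gives 4>2]
(B,P,Z): not NE [P1→A gives 9>1; P2→Q gives 9>4; P3→Y gives 8>1]
(B,Q,X): not NE [P2→R gives 9>0; P3→Y gives 9>4]
(B,Q,Y): not NE [P1→C gives 10>2; P2→P gives 8>1]
(B,Q,Z): not NE [P1→C gives 8>5; P3→Y gives 9>6]
(B,R,X): not NE [P1→C gives 8>2; P3→Y gives 5>3]
(B,R,Y): not NE [P2→P gives 8>7]
(B,R,Z): not NE [P1→A gives 4>0; P2→Q gives 9>4; P3→Y gives 5>3]
(B,S,X): not NE [P2→R gives 9>6; P3→Y gives 7>4]
(B,S,Y): not NE [P2→P gives 8>1]
(B,S,Z): not NE [P2→Q gives 9>8; P3→Y gives 7>5]
(C,P,X): not NE [P1→A gives 5>4; P2→Q gives 8>1]
(C,P,Y): not NE [P3→X gives 3>2]
(C,P,Z): not NE [P1→A gives 9>8; P3→X gives 3>0]
(C,Q,X): not NE [P1→B gives 9>7]
(C,Q,Y): not NE [P3→X gives 8>5]
(C,Q,Z): not NE [P3→X gives 8>6]
(C,R,X): not NE [P2→Q gives 8>6; P3→Z gives 7>1]
(C,R,Y): not NE [P1→B gives 8>2; P2→Q gives 9>2; P3→Z gives 7>6]
(C,R,Z): not NE [P1→A gives 4>0]
(C,S,X): not NE [P1→B gives 8>7; P2→Q gives 8>4; P3→Y gives 8>1]
(C,S,Y): not NE [P1→B gives 5>0; P2→Q gives 9>6]
(C,S,Z): not NE [P1→B gives 6>3; P2→R gives 6>3; P3→Y gives 8>0]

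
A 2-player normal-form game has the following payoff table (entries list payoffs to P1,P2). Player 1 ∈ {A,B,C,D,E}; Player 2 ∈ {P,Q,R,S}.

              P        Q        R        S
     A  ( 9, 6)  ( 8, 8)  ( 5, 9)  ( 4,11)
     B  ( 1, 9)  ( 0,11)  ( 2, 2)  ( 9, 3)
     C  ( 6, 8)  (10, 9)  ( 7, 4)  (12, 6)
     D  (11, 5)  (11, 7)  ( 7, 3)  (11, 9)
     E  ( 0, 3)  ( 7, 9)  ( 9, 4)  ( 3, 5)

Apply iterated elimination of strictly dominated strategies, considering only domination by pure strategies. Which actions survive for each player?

P1 drop A (D beats it: P:11>9 Q:11>8 R:7>5 S:11>4)
P1 drop B (C beats it: P:6>1 Q:10>0 R:7>2 S:12>9)
P2 drop P (Q beats it: C:9>8 D:7>5 E:9>3)
P2 drop R (Q beats it: C:9>4 D:7>3 E:9>4)
P1 drop E (C beats it: Q:10>7 S:12>3)
P1→{C,D} P2→{Q,S}

IESDS → P1:{C,D} P2:{Q,S}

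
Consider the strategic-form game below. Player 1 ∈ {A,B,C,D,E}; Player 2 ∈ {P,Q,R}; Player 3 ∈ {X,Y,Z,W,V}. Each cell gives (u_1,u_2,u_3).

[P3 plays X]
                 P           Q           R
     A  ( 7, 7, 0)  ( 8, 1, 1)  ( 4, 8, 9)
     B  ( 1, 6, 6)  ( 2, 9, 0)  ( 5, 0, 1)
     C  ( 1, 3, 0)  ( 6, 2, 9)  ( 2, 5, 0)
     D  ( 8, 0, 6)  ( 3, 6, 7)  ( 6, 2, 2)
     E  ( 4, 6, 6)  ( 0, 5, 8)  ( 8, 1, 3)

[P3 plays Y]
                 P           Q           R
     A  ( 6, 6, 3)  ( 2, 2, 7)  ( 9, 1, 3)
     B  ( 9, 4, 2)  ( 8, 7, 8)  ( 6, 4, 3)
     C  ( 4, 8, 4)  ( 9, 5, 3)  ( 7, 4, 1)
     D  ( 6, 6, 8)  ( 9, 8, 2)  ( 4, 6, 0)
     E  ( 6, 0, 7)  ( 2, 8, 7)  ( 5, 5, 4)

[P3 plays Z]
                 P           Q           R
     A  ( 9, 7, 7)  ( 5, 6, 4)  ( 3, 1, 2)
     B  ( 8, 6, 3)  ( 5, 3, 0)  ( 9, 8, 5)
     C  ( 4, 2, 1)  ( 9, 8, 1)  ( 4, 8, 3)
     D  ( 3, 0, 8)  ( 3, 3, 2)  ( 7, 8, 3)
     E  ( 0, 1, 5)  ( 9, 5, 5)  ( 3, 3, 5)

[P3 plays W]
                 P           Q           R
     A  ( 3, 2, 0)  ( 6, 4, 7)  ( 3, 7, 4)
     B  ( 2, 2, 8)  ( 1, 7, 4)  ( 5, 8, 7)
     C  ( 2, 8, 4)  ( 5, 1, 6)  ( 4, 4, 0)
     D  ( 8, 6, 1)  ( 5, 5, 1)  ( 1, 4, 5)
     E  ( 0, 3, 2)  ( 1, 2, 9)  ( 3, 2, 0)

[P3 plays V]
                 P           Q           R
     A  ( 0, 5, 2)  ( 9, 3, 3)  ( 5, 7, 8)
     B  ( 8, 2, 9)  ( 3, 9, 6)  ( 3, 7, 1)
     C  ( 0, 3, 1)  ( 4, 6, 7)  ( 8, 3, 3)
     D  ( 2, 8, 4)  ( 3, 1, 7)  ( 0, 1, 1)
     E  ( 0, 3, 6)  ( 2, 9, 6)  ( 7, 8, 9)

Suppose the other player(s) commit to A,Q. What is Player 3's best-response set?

u_3(X vs A,Q) = 1
u_3(Y vs A,Q) = 7
u_3(Z vs A,Q) = 4
u_3(W vs A,Q) = 7
u_3(V vs A,Q) = 3
max payoff 7 at {Y,W}

BR_3 = {Y,W}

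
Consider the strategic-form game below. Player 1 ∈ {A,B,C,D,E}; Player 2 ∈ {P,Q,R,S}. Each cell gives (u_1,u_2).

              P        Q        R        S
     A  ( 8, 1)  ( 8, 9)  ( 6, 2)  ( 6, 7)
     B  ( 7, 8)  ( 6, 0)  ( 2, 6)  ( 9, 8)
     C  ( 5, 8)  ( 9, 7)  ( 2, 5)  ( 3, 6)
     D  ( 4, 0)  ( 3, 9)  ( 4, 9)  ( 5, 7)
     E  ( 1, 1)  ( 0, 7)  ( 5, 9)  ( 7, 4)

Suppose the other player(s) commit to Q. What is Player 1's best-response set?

u_1(A vs Q) = 8
u_1(B vs Q) = 6
u_1(C vs Q) = 9
u_1(D vs Q) = 3
u_1(E vs Q) = 0
max payoff 9 at {C}

BR_1 = {C}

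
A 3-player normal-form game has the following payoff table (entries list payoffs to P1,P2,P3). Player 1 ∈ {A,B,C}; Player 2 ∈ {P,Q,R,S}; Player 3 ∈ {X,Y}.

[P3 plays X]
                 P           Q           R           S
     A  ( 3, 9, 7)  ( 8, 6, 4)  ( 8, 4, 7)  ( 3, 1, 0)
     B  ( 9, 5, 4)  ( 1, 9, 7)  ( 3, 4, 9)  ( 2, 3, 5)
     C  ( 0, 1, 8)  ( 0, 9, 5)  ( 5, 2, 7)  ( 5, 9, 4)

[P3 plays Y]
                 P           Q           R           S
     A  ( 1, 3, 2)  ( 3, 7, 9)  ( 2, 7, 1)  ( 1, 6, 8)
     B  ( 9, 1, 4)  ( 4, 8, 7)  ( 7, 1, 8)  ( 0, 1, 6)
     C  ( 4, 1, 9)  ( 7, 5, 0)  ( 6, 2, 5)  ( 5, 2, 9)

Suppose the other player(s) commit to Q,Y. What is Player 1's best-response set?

P1 best: {C}

u_1(A vs Q,Y) = 3
u_1(B vs Q,Y) = 4
u_1(C vs Q,Y) = 7
max payoff 7 at {C}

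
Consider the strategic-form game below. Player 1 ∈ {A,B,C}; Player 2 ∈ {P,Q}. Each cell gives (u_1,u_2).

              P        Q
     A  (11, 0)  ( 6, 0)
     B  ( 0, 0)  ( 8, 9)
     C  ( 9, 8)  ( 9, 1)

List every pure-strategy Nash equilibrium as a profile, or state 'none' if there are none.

Nash profiles: (A,P)

(A,P): NE
(A,Q): not NE [P1→C gives 9>6]
(B,P): not NE [P1→A gives 11>0; P2→Q gives 9>0]
(B,Q): not NE [P1→C gives 9>8]
(C,P): not NE [P1→A gives 11>9]
(C,Q): not NE [P2→P gives 8>1]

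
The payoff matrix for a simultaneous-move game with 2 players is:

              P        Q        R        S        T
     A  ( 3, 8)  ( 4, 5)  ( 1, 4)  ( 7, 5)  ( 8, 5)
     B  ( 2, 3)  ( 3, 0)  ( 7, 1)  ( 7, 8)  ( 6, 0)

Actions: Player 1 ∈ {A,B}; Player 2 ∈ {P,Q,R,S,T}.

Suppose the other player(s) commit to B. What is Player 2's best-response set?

u_2(P vs B) = 3
u_2(Q vs B) = 0
u_2(R vs B) = 1
u_2(S vs B) = 8
u_2(T vs B) = 0
max payoff 8 at {S}

P2 best: {S}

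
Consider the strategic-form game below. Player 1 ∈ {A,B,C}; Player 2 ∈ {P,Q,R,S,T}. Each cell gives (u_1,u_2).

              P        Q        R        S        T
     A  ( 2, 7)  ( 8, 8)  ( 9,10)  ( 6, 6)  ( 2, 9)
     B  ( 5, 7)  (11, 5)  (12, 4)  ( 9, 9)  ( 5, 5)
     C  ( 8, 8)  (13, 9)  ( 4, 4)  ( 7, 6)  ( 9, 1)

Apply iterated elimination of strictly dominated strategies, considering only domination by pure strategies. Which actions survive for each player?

IESDS → P1:{B,C} P2:{P,Q,S}

P1 drop A (B beats it: P:5>2 Q:11>8 R:12>9 S:9>6 T:5>2)
P2 drop R (P beats it: B:7>4 C:8>4)
P2 drop T (P beats it: B:7>5 C:8>1)
P1→{B,C} P2→{P,Q,S}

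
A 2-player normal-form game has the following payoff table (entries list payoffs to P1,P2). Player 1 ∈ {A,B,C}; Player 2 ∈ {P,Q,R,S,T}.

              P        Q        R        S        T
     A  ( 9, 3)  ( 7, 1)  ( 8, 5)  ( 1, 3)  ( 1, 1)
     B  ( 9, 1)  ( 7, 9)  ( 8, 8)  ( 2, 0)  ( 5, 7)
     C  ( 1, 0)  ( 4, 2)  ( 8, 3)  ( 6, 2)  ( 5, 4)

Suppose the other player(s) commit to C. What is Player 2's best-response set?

P2 best: {T}

u_2(P vs C) = 0
u_2(Q vs C) = 2
u_2(R vs C) = 3
u_2(S vs C) = 2
u_2(T vs C) = 4
max payoff 4 at {T}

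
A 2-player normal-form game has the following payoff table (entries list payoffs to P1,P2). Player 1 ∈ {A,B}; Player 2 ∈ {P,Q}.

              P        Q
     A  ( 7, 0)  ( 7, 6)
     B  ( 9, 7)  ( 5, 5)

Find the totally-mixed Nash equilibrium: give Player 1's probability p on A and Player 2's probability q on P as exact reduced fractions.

p=1/4, q=1/2

P1 indiff ⇒ q·7+(1-q)·7 = q·9+(1-q)·5 ⇒ q(-2) = (1-q)(-2) ⇒ q = 1/2
P2 indiff ⇒ p·0+(1-p)·7 = p·6+(1-p)·5 ⇒ p(-6) = (1-p)(-2) ⇒ p = 1/4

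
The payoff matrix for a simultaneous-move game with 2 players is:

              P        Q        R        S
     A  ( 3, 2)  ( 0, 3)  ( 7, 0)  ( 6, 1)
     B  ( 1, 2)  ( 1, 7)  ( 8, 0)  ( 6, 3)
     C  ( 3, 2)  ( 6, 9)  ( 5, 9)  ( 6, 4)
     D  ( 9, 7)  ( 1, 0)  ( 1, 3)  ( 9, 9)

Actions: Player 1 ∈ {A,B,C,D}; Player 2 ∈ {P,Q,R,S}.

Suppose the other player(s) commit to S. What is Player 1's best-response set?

BR_1 = {D}

u_1(A vs S) = 6
u_1(B vs S) = 6
u_1(C vs S) = 6
u_1(D vs S) = 9
max payoff 9 at {D}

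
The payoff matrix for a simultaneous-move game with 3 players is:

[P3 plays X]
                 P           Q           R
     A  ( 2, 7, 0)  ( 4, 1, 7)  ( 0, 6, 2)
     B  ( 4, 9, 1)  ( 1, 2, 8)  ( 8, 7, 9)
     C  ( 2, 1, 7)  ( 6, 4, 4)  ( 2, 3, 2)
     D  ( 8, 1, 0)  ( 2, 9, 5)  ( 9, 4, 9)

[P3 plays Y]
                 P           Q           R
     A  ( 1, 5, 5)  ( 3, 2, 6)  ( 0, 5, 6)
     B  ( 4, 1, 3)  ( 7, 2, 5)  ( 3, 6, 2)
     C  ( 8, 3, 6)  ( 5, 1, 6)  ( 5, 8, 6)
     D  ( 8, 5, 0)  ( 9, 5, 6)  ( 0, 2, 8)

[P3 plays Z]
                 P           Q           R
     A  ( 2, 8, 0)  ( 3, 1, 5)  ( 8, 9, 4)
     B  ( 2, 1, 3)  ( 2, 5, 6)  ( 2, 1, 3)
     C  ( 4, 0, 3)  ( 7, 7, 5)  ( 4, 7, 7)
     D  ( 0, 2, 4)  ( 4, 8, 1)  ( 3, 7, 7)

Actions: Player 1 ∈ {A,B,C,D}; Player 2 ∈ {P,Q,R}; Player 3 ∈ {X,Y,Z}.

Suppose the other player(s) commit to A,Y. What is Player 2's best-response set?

u_2(P vs A,Y) = 5
u_2(Q vs A,Y) = 2
u_2(R vs A,Y) = 5
max payoff 5 at {P,R}

argmax u_2 = {P,R}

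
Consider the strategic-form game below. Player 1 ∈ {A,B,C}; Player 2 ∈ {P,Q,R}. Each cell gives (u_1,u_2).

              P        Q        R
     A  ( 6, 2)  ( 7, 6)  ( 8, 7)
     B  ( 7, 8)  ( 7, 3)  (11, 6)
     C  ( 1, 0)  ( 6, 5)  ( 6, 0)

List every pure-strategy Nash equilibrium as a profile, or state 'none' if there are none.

(A,P): not NE [P1→B gives 7>6; P2→R gives 7>2]
(A,Q): not NE [P2→R gives 7>6]
(A,R): not NE [P1→B gives 11>8]
(B,P): NE
(B,Q): not NE [P2→P gives 8>3]
(B,R): not NE [P2→P gives 8>6]
(C,P): not NE [P1→B gives 7>1; P2→Q gives 5>0]
(C,Q): not NE [P1→B gives 7>6]
(C,R): not NE [P1→B gives 11>6; P2→Q gives 5>0]

Nash profiles: (B,P)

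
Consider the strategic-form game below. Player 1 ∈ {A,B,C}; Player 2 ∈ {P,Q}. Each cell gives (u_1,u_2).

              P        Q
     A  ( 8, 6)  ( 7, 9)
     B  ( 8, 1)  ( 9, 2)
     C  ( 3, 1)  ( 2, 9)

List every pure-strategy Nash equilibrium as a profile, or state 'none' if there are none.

(A,P): not NE [P2→Q gives 9>6]
(A,Q): not NE [P1→B gives 9>7]
(B,P): not NE [P2→Q gives 2>1]
(B,Q): NE
(C,P): not NE [P1→B gives 8>3; P2→Q gives 9>1]
(C,Q): not NE [P1→B gives 9>2]

NE set: (B,Q)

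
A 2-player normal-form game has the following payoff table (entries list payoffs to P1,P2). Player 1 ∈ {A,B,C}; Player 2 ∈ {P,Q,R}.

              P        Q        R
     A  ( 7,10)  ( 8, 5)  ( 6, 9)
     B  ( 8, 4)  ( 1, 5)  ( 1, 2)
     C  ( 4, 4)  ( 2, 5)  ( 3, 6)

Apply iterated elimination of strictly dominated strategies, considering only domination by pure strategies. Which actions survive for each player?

P1 drop C (A beats it: P:7>4 Q:8>2 R:6>3)
P2 drop R (P beats it: A:10>9 B:4>2)
P1→{A,B} P2→{P,Q}

Survivors P1:{A,B} P2:{P,Q}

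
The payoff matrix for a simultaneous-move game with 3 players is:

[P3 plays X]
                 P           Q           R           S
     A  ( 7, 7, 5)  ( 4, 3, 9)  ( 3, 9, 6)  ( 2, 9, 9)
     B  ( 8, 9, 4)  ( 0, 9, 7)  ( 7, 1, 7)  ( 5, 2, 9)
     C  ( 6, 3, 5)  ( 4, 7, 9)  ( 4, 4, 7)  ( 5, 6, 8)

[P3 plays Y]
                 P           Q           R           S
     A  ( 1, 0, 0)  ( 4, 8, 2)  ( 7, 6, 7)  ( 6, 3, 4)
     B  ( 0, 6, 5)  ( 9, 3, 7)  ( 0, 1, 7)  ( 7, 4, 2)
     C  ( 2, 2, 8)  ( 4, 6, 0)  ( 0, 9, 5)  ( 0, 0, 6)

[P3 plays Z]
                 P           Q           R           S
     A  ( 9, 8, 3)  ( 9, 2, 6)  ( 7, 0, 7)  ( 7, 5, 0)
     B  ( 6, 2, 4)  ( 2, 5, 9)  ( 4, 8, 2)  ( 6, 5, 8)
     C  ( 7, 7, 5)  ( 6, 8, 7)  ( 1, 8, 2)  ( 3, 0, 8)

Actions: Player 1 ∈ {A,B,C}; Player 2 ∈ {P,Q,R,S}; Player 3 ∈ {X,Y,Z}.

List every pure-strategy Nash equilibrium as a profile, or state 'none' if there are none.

Nash profiles: (C,Q,X)

(A,P,X): not NE [P1→B gives 8>7; P2→S gives 9>7]
(A,P,Y): not NE [P1→C gives 2>1; P2→Q gives 8>0; P3→X gives 5>0]
(A,P,Z): not NE [P3→X gives 5>3]
(A,Q,X): not NE [P2→S gives 9>3]
(A,Q,Y): not NE [P1→B gives 9>4; P3→X gives 9>2]
(A,Q,Z): not NE [P2→P gives 8>2; P3→X gives 9>6]
(A,R,X): not NE [P1→B gives 7>3; P3→Z gives 7>6]
(A,R,Y): not NE [P2→Q gives 8>6]
(A,R,Z): not NE [P2→P gives 8>0]
(A,S,X): not NE [P1→C gives 5>2]
(A,S,Y): not NE [P1→B gives 7>6; P2→Q gives 8>3; P3→X gives 9>4]
(A,S,Z): not NE [P2→P gives 8>5; P3→X gives 9>0]
(B,P,X): not NE [P3→Y gives 5>4]
(B,P,Y): not NE [P1→C gives 2>0]
(B,P,Z): not NE [P1→A gives 9>6; P2→R gives 8>2; P3→Y gives 5>4]
(B,Q,X): not NE [P1→C gives 4>0; P3→Z gives 9>7]
(B,Q,Y): not NE [P2→P gives 6>3; P3→Z gives 9>7]
(B,Q,Z): not NE [P1→A gives 9>2; P2→R gives 8>5]
(B,R,X): not NE [P2→Q gives 9>1]
(B,R,Y): not NE [P1→A gives 7>0; P2→P gives 6>1]
(B,R,Z): not NE [P1→A gives 7>4; P3→Y gives 7>2]
(B,S,X): not NE [P2→Q gives 9>2]
(B,S,Y): not NE [P2→P gives 6>4; P3→X gives 9>2]
(B,S,Z): not NE [P1→A gives 7>6; P2→R gives 8>5; P3→X gives 9>8]
(C,P,X): not NE [P1→B gives 8>6; P2→Q gives 7>3; P3→Y gives 8>5]
(C,P,Y): not NE [P2→R gives 9>2]
(C,P,Z): not NE [P1→A gives 9>7; P2→R gives 8>7; P3→Y gives 8>5]
(C,Q,X): NE
(C,Q,Y): not NE [P1→B gives 9>4; P2→R gives 9>6; P3→X gives 9>0]
(C,Q,Z): not NE [P1→A gives 9>6; P3→X gives 9>7]
(C,R,X): not NE [P1→B gives 7>4; P2→Q gives 7>4]
(C,R,Y): not NE [P1→A gives 7>0; P3→X gives 7>5]
(C,R,Z): not NE [P1→A gives 7>1; P3→X gives 7>2]
(C,S,X): not NE [P2→Q gives 7>6]
(C,S,Y): not NE [P1→B gives 7>0; P2→R gives 9>0; P3→Z gives 8>6]
(C,S,Z): not NE [P1→A gives 7>3; P2→R gives 8>0]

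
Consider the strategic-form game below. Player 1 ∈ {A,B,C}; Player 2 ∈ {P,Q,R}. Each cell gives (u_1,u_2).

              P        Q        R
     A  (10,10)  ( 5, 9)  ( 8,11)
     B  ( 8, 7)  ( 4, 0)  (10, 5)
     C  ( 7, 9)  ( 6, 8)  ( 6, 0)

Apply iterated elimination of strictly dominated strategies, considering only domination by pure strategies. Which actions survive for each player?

P2 drop Q (P beats it: A:10>9 B:7>0 C:9>8)
P1 drop C (A beats it: P:10>7 R:8>6)
P1→{A,B} P2→{P,R}

Remaining: P1:{A,B} P2:{P,R}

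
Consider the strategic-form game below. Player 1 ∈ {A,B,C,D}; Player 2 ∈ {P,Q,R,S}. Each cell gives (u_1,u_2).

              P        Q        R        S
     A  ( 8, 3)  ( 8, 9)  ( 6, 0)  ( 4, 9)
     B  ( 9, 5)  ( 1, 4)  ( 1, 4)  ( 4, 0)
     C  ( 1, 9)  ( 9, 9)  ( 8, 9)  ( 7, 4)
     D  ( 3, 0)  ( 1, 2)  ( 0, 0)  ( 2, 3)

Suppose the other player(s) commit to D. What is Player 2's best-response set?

u_2(P vs D) = 0
u_2(Q vs D) = 2
u_2(R vs D) = 0
u_2(S vs D) = 3
max payoff 3 at {S}

argmax u_2 = {S}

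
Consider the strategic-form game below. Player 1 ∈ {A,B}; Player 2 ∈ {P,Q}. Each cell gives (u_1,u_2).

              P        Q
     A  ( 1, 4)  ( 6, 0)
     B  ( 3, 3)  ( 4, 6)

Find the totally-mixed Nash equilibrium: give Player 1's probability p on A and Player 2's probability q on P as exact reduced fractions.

(p,q) = (3/7, 1/2)

P1 indiff ⇒ q·1+(1-q)·6 = q·3+(1-q)·4 ⇒ q(-2) = (1-q)(-2) ⇒ q = 1/2
P2 indiff ⇒ p·4+(1-p)·3 = p·0+(1-p)·6 ⇒ p(4) = (1-p)(3) ⇒ p = 3/7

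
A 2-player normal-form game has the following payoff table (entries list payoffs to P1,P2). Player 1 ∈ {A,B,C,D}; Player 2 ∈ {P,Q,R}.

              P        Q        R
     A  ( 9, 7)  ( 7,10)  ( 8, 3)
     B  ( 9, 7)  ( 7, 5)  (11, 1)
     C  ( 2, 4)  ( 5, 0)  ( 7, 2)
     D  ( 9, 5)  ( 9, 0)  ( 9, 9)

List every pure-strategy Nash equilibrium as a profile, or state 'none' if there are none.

(A,P): not NE [P2→Q gives 10>7]
(A,Q): not NE [P1→D gives 9>7]
(A,R): not NE [P1→B gives 11>8; P2→Q gives 10>3]
(B,P): NE
(B,Q): not NE [P1→D gives 9>7; P2→P gives 7>5]
(B,R): not NE [P2→P gives 7>1]
(C,P): not NE [P1→D gives 9>2]
(C,Q): not NE [P1→D gives 9>5; P2→P gives 4>0]
(C,R): not NE [P1→B gives 11>7; P2→P gives 4>2]
(D,P): not NE [P2→R gives 9>5]
(D,Q): not NE [P2→R gives 9>0]
(D,R): not NE [P1→B gives 11>9]

NE set: (B,P)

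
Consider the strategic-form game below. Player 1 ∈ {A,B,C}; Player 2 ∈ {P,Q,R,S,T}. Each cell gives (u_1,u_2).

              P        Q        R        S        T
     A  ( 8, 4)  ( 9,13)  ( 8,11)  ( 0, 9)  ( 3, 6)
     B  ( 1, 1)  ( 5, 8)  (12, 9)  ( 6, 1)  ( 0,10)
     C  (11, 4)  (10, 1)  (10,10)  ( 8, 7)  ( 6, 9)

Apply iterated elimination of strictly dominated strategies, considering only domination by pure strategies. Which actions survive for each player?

Survivors P1:{B,C} P2:{R,T}

P1 drop A (C beats it: P:11>8 Q:10>9 R:10>8 S:8>0 T:6>3)
P2 drop P (R beats it: B:9>1 C:10>4)
P2 drop Q (R beats it: B:9>8 C:10>1)
P2 drop S (R beats it: B:9>1 C:10>7)
P1→{B,C} P2→{R,T}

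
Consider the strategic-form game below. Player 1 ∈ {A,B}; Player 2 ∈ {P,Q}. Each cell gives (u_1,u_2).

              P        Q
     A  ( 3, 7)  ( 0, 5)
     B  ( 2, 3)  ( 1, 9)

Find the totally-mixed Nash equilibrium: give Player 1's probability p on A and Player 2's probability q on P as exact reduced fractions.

(p,q) = (3/4, 1/2)

P1 indiff ⇒ q·3+(1-q)·0 = q·2+(1-q)·1 ⇒ q(1) = (1-q)(1) ⇒ q = 1/2
P2 indiff ⇒ p·7+(1-p)·3 = p·5+(1-p)·9 ⇒ p(2) = (1-p)(6) ⇒ p = 3/4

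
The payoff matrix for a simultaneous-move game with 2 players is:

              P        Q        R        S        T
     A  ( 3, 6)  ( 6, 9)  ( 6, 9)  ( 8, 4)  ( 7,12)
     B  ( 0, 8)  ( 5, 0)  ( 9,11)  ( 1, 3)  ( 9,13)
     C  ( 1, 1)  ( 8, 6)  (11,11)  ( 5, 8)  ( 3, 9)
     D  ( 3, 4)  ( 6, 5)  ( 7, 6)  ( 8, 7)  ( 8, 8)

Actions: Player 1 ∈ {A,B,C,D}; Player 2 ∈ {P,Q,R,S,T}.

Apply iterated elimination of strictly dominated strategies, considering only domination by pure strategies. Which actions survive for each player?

P2 drop P (R beats it: A:9>6 B:11>8 C:11>1 D:6>4)
P2 drop Q (T beats it: A:12>9 B:13>0 C:9>6 D:8>5)
P2 drop S (T beats it: A:12>4 B:13>3 C:9>8 D:8>7)
P1 drop A (B beats it: R:9>6 T:9>7)
P1 drop D (B beats it: R:9>7 T:9>8)
P1→{B,C} P2→{R,T}

IESDS → P1:{B,C} P2:{R,T}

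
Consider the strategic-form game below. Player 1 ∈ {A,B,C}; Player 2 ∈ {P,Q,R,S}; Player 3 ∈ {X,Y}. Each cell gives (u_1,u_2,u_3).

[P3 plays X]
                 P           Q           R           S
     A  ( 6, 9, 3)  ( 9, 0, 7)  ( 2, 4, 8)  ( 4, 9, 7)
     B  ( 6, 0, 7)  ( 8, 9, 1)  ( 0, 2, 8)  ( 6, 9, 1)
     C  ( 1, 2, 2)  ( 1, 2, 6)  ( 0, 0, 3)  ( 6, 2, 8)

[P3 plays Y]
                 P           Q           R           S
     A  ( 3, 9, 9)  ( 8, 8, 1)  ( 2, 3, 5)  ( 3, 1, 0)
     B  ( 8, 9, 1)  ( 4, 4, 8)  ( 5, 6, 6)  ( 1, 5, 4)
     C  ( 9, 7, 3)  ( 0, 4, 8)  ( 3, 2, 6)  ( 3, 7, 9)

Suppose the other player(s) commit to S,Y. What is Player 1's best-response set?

u_1(A vs S,Y) = 3
u_1(B vs S,Y) = 1
u_1(C vs S,Y) = 3
max payoff 3 at {A,C}

argmax u_1 = {A,C}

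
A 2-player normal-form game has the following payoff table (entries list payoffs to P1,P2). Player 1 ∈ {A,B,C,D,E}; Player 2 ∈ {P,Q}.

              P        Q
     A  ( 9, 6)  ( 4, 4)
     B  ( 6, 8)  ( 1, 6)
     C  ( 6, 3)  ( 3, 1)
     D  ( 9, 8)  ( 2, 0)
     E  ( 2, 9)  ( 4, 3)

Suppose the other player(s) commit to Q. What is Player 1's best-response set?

BR_1 = {A,E}

u_1(A vs Q) = 4
u_1(B vs Q) = 1
u_1(C vs Q) = 3
u_1(D vs Q) = 2
u_1(E vs Q) = 4
max payoff 4 at {A,E}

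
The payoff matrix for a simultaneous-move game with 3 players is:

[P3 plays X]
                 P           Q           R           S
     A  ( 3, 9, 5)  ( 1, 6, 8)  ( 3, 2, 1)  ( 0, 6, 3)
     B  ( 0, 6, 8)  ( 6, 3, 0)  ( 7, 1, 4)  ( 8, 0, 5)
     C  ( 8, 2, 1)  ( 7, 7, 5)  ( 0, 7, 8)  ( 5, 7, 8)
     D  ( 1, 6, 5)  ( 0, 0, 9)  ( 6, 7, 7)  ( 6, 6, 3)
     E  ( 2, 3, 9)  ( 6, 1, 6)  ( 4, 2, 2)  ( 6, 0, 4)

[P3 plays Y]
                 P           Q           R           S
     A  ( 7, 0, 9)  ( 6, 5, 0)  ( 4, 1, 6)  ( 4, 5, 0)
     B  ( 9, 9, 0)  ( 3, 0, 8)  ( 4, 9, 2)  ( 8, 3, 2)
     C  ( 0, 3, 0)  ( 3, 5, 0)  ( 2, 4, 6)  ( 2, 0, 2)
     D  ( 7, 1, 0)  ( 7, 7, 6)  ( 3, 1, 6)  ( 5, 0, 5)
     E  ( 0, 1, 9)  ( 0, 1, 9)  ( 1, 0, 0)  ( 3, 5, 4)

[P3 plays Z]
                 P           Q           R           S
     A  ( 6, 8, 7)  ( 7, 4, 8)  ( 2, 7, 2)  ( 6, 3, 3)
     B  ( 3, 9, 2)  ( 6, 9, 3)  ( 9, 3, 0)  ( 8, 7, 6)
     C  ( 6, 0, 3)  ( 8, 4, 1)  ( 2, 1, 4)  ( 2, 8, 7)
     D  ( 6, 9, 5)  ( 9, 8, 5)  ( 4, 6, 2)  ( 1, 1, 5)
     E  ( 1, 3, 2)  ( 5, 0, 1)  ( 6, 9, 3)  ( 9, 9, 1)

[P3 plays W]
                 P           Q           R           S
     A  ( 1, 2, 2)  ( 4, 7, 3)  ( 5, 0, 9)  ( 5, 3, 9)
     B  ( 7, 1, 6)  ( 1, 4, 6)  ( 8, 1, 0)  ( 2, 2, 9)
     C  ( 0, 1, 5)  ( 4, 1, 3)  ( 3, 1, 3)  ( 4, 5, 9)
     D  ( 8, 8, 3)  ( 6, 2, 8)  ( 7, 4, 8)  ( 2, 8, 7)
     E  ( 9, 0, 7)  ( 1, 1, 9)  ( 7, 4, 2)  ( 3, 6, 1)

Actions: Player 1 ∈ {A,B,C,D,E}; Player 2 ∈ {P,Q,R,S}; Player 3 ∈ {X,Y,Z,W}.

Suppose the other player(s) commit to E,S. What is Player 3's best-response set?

P3 best: {X,Y}

u_3(X vs E,S) = 4
u_3(Y vs E,S) = 4
u_3(Z vs E,S) = 1
u_3(W vs E,S) = 1
max payoff 4 at {X,Y}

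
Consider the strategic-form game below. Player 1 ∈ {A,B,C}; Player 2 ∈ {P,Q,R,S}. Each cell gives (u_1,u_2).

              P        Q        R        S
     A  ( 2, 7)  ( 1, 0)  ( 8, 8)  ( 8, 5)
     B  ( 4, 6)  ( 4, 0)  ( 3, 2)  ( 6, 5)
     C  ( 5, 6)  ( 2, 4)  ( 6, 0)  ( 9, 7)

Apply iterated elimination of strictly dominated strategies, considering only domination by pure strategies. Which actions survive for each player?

IESDS → P1:{A,C} P2:{P,R,S}

P2 drop Q (P beats it: A:7>0 B:6>0 C:6>4)
P1 drop B (C beats it: P:5>4 R:6>3 S:9>6)
P1→{A,C} P2→{P,R,S}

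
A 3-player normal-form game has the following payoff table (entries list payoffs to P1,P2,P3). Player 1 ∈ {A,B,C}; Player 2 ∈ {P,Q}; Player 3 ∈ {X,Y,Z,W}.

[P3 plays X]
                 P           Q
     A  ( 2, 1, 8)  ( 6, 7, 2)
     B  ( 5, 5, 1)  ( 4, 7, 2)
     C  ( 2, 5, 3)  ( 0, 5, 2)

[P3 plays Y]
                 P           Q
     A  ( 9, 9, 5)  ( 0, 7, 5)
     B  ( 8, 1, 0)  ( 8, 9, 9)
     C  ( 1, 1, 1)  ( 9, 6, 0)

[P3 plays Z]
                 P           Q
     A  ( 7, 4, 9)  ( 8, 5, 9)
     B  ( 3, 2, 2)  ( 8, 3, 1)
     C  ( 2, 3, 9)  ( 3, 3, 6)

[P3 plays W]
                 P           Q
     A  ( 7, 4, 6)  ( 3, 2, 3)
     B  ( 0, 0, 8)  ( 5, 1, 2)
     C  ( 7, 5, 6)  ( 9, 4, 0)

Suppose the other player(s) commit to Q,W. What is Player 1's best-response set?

BR_1 = {C}

u_1(A vs Q,W) = 3
u_1(B vs Q,W) = 5
u_1(C vs Q,W) = 9
max payoff 9 at {C}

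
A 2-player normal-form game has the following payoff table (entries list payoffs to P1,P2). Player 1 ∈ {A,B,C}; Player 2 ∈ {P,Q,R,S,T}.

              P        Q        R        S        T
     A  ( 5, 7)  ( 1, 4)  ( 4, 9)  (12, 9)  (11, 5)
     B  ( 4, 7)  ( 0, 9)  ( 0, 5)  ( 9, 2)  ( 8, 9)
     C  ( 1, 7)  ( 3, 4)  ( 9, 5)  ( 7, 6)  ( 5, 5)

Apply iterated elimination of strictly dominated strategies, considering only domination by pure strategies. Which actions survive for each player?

Remaining: P1:{A,C} P2:{P,R,S}

P1 drop B (A beats it: P:5>4 Q:1>0 R:4>0 S:12>9 T:11>8)
P2 drop Q (P beats it: A:7>4 C:7>4)
P2 drop T (P beats it: A:7>5 C:7>5)
P1→{A,C} P2→{P,R,S}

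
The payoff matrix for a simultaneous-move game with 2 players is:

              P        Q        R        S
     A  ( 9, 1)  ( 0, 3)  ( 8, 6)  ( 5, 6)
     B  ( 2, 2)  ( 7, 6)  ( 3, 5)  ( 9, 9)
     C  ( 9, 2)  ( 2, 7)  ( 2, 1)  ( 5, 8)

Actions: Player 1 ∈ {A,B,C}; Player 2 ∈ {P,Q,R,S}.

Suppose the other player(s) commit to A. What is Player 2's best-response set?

argmax u_2 = {R,S}

u_2(P vs A) = 1
u_2(Q vs A) = 3
u_2(R vs A) = 6
u_2(S vs A) = 6
max payoff 6 at {R,S}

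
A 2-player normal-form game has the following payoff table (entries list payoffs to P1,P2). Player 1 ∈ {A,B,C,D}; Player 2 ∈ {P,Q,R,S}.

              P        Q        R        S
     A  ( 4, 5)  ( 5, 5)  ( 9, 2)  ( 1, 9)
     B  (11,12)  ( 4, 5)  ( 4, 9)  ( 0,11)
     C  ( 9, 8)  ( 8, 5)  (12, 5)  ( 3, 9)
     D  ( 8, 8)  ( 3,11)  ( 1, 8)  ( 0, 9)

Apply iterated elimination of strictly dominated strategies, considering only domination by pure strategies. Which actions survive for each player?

IESDS → P1:{B,C} P2:{P,S}

P1 drop A (C beats it: P:9>4 Q:8>5 R:12>9 S:3>1)
P1 drop D (C beats it: P:9>8 Q:8>3 R:12>1 S:3>0)
P2 drop Q (P beats it: B:12>5 C:8>5)
P2 drop R (P beats it: B:12>9 C:8>5)
P1→{B,C} P2→{P,S}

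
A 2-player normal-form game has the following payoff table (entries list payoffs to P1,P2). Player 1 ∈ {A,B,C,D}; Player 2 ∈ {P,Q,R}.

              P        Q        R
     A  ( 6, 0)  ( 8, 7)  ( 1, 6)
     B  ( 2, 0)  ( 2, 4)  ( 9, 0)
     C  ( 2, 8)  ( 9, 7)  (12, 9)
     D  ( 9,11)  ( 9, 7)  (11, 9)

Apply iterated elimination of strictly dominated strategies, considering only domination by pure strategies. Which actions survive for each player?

P1 drop A (D beats it: P:9>6 Q:9>8 R:11>1)
P1 drop B (D beats it: P:9>2 Q:9>2 R:11>9)
P2 drop Q (P beats it: C:8>7 D:11>7)
P1→{C,D} P2→{P,R}

IESDS → P1:{C,D} P2:{P,R}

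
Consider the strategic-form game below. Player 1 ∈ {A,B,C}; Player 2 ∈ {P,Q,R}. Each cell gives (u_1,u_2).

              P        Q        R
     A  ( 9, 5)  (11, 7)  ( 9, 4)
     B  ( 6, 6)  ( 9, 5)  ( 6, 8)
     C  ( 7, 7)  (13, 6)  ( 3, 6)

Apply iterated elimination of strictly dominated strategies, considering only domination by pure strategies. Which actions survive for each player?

Survivors P1:{A,C} P2:{P,Q}

P1 drop B (A beats it: P:9>6 Q:11>9 R:9>6)
P2 drop R (P beats it: A:5>4 C:7>6)
P1→{A,C} P2→{P,Q}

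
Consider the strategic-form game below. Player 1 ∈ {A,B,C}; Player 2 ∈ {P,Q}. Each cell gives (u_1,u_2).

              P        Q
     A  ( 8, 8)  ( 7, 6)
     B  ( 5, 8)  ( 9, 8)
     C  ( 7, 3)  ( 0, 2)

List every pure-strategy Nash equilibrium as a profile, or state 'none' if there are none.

(A,P): NE
(A,Q): not NE [P1→B gives 9>7; P2→P gives 8>6]
(B,P): not NE [P1→A gives 8>5]
(B,Q): NE
(C,P): not NE [P1→A gives 8>7]
(C,Q): not NE [P1→B gives 9>0; P2→P gives 3>2]

NE set: (A,P), (B,Q)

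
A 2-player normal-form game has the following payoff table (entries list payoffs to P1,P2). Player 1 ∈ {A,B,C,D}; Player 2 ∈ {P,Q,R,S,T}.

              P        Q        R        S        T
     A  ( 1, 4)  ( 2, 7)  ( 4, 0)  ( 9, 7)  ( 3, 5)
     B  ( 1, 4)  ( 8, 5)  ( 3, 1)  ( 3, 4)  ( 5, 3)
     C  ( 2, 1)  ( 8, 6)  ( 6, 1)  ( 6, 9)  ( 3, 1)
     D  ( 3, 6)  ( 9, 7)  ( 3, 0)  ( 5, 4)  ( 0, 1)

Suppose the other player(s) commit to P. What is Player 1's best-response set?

u_1(A vs P) = 1
u_1(B vs P) = 1
u_1(C vs P) = 2
u_1(D vs P) = 3
max payoff 3 at {D}

argmax u_1 = {D}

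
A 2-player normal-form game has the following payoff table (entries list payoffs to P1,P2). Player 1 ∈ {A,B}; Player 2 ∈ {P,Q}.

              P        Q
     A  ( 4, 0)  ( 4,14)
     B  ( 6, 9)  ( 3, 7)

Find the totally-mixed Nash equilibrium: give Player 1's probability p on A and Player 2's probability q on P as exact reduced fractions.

P1 mixes 1/8 on A; P2 mixes 1/3 on P

P1 indiff ⇒ q·4+(1-q)·4 = q·6+(1-q)·3 ⇒ q(-2) = (1-q)(-1) ⇒ q = 1/3
P2 indiff ⇒ p·0+(1-p)·9 = p·14+(1-p)·7 ⇒ p(-14) = (1-p)(-2) ⇒ p = 1/8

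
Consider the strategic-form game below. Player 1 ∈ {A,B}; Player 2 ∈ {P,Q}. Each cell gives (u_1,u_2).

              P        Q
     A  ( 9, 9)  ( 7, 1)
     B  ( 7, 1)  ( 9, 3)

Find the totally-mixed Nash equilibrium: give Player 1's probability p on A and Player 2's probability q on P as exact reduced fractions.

P1 indiff ⇒ q·9+(1-q)·7 = q·7+(1-q)·9 ⇒ q(2) = (1-q)(2) ⇒ q = 1/2
P2 indiff ⇒ p·9+(1-p)·1 = p·1+(1-p)·3 ⇒ p(8) = (1-p)(2) ⇒ p = 1/5

P1 mixes 1/5 on A; P2 mixes 1/2 on P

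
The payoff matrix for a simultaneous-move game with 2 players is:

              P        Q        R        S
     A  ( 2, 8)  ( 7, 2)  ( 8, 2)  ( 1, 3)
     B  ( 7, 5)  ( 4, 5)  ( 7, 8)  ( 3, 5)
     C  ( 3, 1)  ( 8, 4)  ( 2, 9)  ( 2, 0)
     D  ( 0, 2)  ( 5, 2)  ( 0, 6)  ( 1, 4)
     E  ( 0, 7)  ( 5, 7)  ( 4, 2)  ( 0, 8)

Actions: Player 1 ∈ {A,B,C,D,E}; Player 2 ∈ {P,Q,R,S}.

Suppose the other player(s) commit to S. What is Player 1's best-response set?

P1 best: {B}

u_1(A vs S) = 1
u_1(B vs S) = 3
u_1(C vs S) = 2
u_1(D vs S) = 1
u_1(E vs S) = 0
max payoff 3 at {B}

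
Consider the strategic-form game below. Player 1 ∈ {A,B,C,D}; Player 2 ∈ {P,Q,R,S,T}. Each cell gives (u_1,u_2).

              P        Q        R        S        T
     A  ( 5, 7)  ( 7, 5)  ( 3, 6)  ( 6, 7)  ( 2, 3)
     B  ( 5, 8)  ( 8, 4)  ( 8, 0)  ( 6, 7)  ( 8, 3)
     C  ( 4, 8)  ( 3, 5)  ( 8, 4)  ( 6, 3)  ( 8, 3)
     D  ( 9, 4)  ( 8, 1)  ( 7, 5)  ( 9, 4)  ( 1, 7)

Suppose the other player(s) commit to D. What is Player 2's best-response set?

argmax u_2 = {T}

u_2(P vs D) = 4
u_2(Q vs D) = 1
u_2(R vs D) = 5
u_2(S vs D) = 4
u_2(T vs D) = 7
max payoff 7 at {T}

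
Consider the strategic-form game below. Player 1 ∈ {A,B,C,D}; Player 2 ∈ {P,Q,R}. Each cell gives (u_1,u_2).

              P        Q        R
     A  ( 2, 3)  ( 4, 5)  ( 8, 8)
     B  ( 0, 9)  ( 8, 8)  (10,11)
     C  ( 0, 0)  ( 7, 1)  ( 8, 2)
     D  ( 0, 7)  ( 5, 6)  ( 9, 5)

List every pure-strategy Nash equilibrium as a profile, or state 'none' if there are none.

(A,P): not NE [P2→R gives 8>3]
(A,Q): not NE [P1→B gives 8>4; P2→R gives 8>5]
(A,R): not NE [P1→B gives 10>8]
(B,P): not NE [P1→A gives 2>0; P2→R gives 11>9]
(B,Q): not NE [P2→R gives 11>8]
(B,R): NE
(C,P): not NE [P1→A gives 2>0; P2→R gives 2>0]
(C,Q): not NE [P1→B gives 8>7; P2→R gives 2>1]
(C,R): not NE [P1→B gives 10>8]
(D,P): not NE [P1→A gives 2>0]
(D,Q): not NE [P1→B gives 8>5; P2→P gives 7>6]
(D,R): not NE [P1→B gives 10>9; P2→P gives 7>5]

Nash profiles: (B,R)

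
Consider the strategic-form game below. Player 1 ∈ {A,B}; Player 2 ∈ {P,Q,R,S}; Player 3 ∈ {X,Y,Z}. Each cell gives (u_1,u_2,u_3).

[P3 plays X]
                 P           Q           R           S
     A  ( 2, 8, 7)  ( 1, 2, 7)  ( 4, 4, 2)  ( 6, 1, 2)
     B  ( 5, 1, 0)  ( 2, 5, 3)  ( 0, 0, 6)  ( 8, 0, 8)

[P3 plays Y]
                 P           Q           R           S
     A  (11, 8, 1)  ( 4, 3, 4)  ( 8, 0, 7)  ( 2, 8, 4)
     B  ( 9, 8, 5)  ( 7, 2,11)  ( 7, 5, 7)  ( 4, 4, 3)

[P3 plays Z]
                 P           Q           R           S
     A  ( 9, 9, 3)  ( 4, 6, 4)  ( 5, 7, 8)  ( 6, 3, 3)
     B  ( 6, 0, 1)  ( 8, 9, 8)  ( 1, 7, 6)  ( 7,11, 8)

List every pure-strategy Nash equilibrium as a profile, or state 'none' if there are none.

(A,P,X): not NE [P1→B gives 5>2]
(A,P,Y): not NE [P3→X gives 7>1]
(A,P,Z): not NE [P3→X gives 7>3]
(A,Q,X): not NE [P1→B gives 2>1; P2→P gives 8>2]
(A,Q,Y): not NE [P1→B gives 7>4; P2→S gives 8>3; P3→X gives 7>4]
(A,Q,Z): not NE [P1→B gives 8>4; P2→P gives 9>6; P3→X gives 7>4]
(A,R,X): not NE [P2→P gives 8>4; P3→Z gives 8>2]
(A,R,Y): not NE [P2→S gives 8>0; P3→Z gives 8>7]
(A,R,Z): not NE [P2→P gives 9>7]
(A,S,X): not NE [P1→B gives 8>6; P2→P gives 8>1; P3→Y gives 4>2]
(A,S,Y): not NE [P1→B gives 4>2]
(A,S,Z): not NE [P1→B gives 7>6; P2→P gives 9>3; P3→Y gives 4>3]
(B,P,X): not NE [P2→Q gives 5>1; P3→Y gives 5>0]
(B,P,Y): not NE [P1→A gives 11>9]
(B,P,Z): not NE [P1→A gives 9>6; P2→S gives 11>0; P3→Y gives 5>1]
(B,Q,X): not NE [P3→Y gives 11>3]
(B,Q,Y): not NE [P2→P gives 8>2]
(B,Q,Z): not NE [P2→S gives 11>9; P3→Y gives 11>8]
(B,R,X): not NE [P1→A gives 4>0; P2→Q gives 5>0; P3→Y gives 7>6]
(B,R,Y): not NE [P1→A gives 8>7; P2→P gives 8>5]
(B,R,Z): not NE [P1→A gives 5>1; P2→S gives 11>7; P3→Y gives 7>6]
(B,S,X): not NE [P2→Q gives 5>0]
(B,S,Y): not NE [P2→P gives 8>4; P3→Z gives 8>3]
(B,S,Z): NE

Nash profiles: (B,S,Z)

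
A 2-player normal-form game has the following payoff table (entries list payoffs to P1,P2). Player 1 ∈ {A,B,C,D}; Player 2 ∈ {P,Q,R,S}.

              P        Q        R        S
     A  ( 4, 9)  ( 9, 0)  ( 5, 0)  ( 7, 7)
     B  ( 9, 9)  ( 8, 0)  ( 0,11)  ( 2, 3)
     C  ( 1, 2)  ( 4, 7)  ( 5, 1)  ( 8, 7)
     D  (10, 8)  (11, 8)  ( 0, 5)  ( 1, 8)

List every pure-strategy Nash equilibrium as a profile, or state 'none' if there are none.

Nash profiles: (C,S), (D,P), (D,Q)

(A,P): not NE [P1→D gives 10>4]
(A,Q): not NE [P1→D gives 11>9; P2→P gives 9>0]
(A,R): not NE [P2→P gives 9>0]
(A,S): not NE [P1→C gives 8>7; P2→P gives 9>7]
(B,P): not NE [P1→D gives 10>9; P2→R gives 11>9]
(B,Q): not NE [P1→D gives 11>8; P2→R gives 11>0]
(B,R): not NE [P1→C gives 5>0]
(B,S): not NE [P1→C gives 8>2; P2→R gives 11>3]
(C,P): not NE [P1→D gives 10>1; P2→S gives 7>2]
(C,Q): not NE [P1→D gives 11>4]
(C,R): not NE [P2→S gives 7>1]
(C,S): NE
(D,P): NE
(D,Q): NE
(D,R): not NE [P1→C gives 5>0; P2→S gives 8>5]
(D,S): not NE [P1→C gives 8>1]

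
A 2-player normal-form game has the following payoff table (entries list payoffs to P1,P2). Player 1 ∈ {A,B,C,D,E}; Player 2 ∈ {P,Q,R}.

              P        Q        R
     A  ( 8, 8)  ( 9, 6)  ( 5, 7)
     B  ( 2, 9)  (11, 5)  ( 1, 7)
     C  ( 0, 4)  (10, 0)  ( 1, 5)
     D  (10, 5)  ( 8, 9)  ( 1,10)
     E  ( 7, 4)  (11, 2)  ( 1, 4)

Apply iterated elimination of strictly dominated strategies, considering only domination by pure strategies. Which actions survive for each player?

P2 drop Q (R beats it: A:7>6 B:7>5 C:5>0 D:10>9 E:4>2)
P1 drop B (A beats it: P:8>2 R:5>1)
P1 drop C (A beats it: P:8>0 R:5>1)
P1 drop E (A beats it: P:8>7 R:5>1)
P1→{A,D} P2→{P,R}

Remaining: P1:{A,D} P2:{P,R}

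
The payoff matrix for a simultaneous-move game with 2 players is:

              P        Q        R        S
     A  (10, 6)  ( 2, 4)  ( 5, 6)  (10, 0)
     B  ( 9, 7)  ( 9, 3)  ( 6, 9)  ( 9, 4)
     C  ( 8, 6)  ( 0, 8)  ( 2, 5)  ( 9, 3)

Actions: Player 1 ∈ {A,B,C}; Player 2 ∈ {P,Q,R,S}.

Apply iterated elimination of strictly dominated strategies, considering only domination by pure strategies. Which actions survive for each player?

Survivors P1:{A,B} P2:{P,R}

P1 drop C (A beats it: P:10>8 Q:2>0 R:5>2 S:10>9)
P2 drop Q (P beats it: A:6>4 B:7>3)
P2 drop S (P beats it: A:6>0 B:7>4)
P1→{A,B} P2→{P,R}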